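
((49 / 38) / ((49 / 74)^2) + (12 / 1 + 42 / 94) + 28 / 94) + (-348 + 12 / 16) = -58033053 / 175028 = -331.56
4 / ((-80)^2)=1 / 1600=0.00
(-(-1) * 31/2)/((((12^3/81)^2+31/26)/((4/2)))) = 7254/106775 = 0.07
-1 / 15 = -0.07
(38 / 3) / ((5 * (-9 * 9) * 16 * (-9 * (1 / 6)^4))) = 38 / 135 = 0.28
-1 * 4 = -4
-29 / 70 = -0.41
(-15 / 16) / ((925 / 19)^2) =-1083 / 2738000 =-0.00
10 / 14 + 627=4394 / 7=627.71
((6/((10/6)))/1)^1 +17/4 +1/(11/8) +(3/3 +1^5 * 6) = 3427/220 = 15.58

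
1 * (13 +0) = 13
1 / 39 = 0.03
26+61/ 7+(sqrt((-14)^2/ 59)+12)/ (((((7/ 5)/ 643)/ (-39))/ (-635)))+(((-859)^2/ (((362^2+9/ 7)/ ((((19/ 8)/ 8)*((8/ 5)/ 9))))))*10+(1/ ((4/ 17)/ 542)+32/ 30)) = 159238950*sqrt(59)/ 59+157761110790111653/ 1155819420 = 157224016.31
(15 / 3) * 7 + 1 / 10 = 351 / 10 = 35.10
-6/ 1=-6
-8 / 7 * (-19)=152 / 7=21.71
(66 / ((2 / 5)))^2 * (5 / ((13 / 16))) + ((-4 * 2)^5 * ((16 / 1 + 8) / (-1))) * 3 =32848848 / 13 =2526834.46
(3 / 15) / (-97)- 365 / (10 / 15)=-531077 / 970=-547.50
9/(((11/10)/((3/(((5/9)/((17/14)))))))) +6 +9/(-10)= 45237/770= 58.75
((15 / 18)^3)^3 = 1953125 / 10077696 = 0.19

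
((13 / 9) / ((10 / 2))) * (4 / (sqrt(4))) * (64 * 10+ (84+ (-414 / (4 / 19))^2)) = 40225601 / 18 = 2234755.61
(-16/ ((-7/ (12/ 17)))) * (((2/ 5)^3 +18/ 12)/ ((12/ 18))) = 3312/ 875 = 3.79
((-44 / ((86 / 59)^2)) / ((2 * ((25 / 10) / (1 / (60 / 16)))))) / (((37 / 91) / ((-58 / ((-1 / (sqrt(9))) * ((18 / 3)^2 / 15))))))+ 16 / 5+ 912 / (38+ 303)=-66860391394 / 349932495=-191.07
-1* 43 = -43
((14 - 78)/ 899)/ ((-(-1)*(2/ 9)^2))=-1296/ 899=-1.44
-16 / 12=-4 / 3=-1.33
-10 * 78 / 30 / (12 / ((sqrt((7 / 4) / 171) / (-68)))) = 0.00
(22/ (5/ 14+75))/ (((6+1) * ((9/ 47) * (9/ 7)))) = 14476/ 85455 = 0.17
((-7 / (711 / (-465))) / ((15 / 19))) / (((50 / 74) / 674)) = 102819374 / 17775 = 5784.49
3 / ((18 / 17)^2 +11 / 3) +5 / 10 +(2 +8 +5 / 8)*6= 64.88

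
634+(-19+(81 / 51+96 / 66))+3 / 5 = 578431 / 935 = 618.64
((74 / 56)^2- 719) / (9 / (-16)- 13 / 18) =5060943 / 9065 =558.29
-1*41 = -41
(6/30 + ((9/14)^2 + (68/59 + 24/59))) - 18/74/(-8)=9425901/4278680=2.20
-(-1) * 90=90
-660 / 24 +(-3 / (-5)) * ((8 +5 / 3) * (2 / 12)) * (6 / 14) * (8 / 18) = -17209 / 630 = -27.32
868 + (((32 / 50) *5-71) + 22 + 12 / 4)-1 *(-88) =4566 / 5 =913.20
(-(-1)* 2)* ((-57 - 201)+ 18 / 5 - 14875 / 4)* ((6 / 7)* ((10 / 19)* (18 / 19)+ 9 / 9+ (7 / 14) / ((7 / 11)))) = -550440201 / 35378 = -15558.83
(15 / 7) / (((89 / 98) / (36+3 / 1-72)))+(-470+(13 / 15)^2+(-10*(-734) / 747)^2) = -559407203959 / 1241570025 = -450.56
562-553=9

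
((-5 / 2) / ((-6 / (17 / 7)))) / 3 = 0.34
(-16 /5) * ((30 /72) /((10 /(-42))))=28 /5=5.60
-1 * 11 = -11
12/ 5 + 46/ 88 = 643/ 220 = 2.92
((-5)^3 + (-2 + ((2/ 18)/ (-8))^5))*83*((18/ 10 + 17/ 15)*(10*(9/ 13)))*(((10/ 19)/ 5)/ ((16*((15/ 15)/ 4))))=-224355634348945/ 39827054592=-5633.25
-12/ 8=-3/ 2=-1.50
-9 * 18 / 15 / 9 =-6 / 5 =-1.20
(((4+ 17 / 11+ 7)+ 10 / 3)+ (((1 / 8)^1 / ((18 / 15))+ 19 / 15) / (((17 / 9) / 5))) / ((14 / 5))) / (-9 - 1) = -308321 / 179520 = -1.72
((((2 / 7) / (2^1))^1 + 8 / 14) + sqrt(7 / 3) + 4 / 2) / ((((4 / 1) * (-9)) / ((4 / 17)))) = -19 / 1071 - sqrt(21) / 459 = -0.03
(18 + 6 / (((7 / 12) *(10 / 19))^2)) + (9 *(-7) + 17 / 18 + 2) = 21.60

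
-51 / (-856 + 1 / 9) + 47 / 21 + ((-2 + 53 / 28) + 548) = 356001889 / 647052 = 550.19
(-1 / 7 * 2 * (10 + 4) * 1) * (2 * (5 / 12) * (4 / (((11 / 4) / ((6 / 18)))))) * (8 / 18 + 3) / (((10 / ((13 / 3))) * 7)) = -6448 / 18711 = -0.34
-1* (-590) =590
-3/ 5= -0.60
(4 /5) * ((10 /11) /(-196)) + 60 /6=10.00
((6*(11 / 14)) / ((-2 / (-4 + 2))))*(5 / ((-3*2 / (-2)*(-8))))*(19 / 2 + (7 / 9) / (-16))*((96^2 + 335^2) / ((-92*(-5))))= -1818093211 / 741888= -2450.63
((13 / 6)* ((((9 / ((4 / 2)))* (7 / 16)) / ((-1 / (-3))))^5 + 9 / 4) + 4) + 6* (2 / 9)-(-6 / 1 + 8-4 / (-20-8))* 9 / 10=21957417829087 / 1409286144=15580.52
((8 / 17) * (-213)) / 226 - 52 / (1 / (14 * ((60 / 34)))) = -2468772 / 1921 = -1285.15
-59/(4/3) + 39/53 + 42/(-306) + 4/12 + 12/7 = -3148741/75684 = -41.60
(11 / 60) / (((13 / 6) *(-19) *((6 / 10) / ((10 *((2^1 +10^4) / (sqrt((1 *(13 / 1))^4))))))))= -183370 / 41743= -4.39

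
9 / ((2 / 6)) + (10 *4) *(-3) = -93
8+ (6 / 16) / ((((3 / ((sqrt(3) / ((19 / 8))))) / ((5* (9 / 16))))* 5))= 9* sqrt(3) / 304+ 8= 8.05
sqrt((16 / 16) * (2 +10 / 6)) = sqrt(33) / 3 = 1.91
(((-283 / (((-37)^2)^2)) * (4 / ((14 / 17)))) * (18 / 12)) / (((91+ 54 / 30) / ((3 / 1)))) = -216495 / 6087274928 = -0.00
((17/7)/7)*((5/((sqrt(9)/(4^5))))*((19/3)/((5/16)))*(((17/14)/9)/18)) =22491136/250047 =89.95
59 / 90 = 0.66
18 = 18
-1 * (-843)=843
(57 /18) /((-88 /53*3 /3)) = -1007 /528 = -1.91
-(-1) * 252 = 252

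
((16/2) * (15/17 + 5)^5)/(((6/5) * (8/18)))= 150000000000/1419857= 105644.44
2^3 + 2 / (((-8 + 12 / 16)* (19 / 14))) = 4296 / 551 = 7.80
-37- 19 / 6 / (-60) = -36.95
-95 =-95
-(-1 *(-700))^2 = -490000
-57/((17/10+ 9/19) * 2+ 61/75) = -81225/7354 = -11.05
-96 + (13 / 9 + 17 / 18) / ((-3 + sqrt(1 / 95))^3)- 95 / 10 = -65764678377 / 622835864- 5241055*sqrt(95) / 5605522776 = -105.60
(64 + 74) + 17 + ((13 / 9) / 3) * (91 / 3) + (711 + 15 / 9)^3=29318689954 / 81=361959135.23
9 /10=0.90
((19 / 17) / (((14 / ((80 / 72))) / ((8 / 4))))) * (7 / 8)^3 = 4655 / 39168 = 0.12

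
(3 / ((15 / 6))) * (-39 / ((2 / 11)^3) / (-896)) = 155727 / 17920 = 8.69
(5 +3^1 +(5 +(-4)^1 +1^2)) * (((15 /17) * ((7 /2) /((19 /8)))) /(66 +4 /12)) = 12600 /64277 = 0.20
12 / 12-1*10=-9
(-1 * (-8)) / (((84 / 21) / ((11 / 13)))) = 22 / 13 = 1.69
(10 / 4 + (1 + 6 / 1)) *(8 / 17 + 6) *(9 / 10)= 1881 / 34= 55.32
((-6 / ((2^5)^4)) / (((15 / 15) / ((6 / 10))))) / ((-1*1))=9 / 2621440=0.00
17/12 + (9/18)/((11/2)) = 1.51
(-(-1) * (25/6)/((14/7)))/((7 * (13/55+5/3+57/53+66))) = 0.00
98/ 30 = 49/ 15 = 3.27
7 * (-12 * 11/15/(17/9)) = -2772/85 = -32.61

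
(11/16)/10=11/160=0.07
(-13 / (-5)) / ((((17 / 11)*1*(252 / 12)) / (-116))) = -16588 / 1785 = -9.29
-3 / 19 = -0.16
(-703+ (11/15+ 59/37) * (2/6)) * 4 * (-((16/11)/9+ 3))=1463842156/164835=8880.65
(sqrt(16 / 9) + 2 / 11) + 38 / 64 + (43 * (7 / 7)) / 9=21817 / 3168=6.89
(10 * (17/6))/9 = 85/27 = 3.15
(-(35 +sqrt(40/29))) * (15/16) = -525/16 - 15 * sqrt(290)/232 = -33.91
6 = 6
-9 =-9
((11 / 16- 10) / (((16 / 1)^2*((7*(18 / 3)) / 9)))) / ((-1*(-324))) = -149 / 6193152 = -0.00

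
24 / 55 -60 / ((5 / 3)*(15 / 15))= -1956 / 55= -35.56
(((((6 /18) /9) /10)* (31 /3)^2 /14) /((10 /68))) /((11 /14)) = 16337 /66825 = 0.24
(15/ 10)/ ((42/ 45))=45/ 28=1.61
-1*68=-68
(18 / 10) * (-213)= -1917 / 5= -383.40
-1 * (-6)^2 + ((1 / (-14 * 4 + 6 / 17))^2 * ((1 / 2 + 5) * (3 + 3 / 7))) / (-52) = -266523123 / 7403396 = -36.00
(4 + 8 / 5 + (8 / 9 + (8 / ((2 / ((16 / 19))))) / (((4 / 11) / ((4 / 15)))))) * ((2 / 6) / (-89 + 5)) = -383 / 10773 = -0.04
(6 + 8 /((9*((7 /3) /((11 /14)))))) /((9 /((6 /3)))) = 1852 /1323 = 1.40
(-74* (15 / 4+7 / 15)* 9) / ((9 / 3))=-9361 / 10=-936.10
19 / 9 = 2.11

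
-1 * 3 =-3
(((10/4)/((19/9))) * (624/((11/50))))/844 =175500/44099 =3.98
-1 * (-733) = 733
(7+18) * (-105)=-2625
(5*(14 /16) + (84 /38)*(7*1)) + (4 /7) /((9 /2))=191287 /9576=19.98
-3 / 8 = -0.38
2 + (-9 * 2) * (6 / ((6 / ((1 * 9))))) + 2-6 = -164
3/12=1/4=0.25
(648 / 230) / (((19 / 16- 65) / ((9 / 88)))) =-5832 / 1291565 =-0.00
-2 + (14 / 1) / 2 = 5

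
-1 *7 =-7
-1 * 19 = -19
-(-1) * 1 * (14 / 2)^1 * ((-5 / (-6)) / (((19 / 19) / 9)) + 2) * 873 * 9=1044981 / 2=522490.50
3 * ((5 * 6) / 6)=15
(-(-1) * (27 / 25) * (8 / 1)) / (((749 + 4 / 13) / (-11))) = -10296 / 81175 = -0.13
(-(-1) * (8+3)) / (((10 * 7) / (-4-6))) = -11 / 7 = -1.57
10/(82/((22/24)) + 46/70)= 3850/34693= 0.11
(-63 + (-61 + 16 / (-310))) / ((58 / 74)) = -711436 / 4495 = -158.27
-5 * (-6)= 30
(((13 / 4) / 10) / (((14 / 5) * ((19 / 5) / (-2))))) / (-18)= 65 / 19152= 0.00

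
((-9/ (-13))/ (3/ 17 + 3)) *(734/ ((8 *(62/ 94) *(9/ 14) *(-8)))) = -2052631/ 348192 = -5.90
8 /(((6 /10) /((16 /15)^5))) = 8388608 /455625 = 18.41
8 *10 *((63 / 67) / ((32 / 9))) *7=19845 / 134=148.10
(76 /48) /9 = 19 /108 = 0.18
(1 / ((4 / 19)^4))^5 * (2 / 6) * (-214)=-4022127159957417526689049307 / 1649267441664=-2438735561225510.86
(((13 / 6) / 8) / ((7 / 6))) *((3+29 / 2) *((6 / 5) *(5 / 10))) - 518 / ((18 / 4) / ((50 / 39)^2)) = -186.77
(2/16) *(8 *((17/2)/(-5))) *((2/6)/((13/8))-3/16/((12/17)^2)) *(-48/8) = -29053/16640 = -1.75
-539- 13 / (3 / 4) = -1669 / 3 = -556.33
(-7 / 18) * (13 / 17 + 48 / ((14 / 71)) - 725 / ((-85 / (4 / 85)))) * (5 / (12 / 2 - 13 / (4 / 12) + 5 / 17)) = 2474075 / 170136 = 14.54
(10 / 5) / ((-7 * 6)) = -1 / 21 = -0.05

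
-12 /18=-2 /3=-0.67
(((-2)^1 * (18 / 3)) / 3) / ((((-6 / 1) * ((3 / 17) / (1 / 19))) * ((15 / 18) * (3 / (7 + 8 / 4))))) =68 / 95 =0.72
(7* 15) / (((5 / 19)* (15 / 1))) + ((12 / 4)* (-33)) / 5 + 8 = 74 / 5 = 14.80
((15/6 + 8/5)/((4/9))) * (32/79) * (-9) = -13284/395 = -33.63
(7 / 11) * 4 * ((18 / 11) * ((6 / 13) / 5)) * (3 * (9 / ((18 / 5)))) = 4536 / 1573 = 2.88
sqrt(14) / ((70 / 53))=53 * sqrt(14) / 70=2.83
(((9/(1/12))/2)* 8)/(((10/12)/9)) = 23328/5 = 4665.60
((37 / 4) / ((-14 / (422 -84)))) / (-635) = 6253 / 17780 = 0.35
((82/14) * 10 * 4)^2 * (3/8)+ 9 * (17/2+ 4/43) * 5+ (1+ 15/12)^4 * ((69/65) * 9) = 743815591167/35060480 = 21215.21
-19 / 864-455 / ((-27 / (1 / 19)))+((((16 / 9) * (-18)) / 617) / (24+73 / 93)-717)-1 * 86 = -6242388728027 / 7782196320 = -802.14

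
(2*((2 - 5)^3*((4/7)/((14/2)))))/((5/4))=-864/245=-3.53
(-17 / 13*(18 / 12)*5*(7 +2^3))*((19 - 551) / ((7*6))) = 24225 / 13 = 1863.46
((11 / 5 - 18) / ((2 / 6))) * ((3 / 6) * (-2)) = 47.40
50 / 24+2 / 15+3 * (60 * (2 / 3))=7333 / 60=122.22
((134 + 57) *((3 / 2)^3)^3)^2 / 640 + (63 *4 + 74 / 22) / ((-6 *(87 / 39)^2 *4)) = 84240.01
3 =3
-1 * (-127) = 127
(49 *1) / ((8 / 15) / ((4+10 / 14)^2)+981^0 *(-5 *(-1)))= 800415 / 82067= 9.75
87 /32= 2.72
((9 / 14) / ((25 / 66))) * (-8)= -2376 / 175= -13.58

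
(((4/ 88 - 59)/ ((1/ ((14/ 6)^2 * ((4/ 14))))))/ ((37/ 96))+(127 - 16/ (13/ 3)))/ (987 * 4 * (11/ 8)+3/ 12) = -0.02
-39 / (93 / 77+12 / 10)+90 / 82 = -191300 / 12669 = -15.10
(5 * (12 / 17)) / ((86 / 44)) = 1320 / 731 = 1.81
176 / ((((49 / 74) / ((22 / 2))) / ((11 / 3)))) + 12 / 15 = 7880108 / 735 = 10721.24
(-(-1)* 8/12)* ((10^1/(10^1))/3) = 2/9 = 0.22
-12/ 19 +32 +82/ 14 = 4951/ 133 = 37.23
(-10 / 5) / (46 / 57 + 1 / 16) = -1824 / 793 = -2.30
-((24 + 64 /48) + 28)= -160 /3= -53.33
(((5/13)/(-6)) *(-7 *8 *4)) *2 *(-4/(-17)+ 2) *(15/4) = 53200/221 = 240.72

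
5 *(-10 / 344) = -25 / 172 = -0.15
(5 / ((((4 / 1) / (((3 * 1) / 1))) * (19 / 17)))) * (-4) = -255 / 19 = -13.42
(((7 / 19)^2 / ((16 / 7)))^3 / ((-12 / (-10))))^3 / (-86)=-8214045295441785017442875 / 132921998842009509491940545220550066176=-0.00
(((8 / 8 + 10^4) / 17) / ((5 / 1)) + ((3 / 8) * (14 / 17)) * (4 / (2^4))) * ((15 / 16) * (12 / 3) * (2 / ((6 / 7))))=1120847 / 1088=1030.19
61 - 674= -613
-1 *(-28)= 28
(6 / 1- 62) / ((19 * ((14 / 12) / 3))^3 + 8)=-326592 / 2399293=-0.14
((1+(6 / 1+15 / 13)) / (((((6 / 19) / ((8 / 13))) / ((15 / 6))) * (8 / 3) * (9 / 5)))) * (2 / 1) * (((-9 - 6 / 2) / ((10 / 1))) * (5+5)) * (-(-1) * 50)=-5035000 / 507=-9930.97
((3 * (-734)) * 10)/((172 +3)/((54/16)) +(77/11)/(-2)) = -1189080/2611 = -455.41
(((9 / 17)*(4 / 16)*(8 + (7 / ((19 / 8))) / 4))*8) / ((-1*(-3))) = 996 / 323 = 3.08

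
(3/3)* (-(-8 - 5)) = 13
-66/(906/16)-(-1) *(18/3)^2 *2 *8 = 86800/151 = 574.83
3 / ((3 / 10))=10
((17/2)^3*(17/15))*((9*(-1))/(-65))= 250563/2600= 96.37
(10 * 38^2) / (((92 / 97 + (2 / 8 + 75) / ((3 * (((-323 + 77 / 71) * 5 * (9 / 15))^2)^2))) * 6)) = 61923408213099443511951360 / 24403662031777508161261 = 2537.46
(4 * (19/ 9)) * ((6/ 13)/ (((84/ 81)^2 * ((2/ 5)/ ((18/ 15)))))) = 13851/ 1274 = 10.87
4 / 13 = 0.31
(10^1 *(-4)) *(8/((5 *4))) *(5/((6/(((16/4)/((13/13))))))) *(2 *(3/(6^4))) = -20/81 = -0.25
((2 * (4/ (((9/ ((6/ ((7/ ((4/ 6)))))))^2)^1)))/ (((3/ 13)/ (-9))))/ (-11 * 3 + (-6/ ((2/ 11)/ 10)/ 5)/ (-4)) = 3328/ 43659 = 0.08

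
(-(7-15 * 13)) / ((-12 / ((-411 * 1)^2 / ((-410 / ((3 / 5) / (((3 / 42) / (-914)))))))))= -50795558226 / 1025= -49556642.17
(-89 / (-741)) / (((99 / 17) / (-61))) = -92293 / 73359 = -1.26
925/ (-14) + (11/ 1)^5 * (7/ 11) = 1433893/ 14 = 102420.93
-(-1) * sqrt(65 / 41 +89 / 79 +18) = 3 * sqrt(24143506) / 3239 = 4.55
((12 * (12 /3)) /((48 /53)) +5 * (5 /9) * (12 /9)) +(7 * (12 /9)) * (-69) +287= -8108 /27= -300.30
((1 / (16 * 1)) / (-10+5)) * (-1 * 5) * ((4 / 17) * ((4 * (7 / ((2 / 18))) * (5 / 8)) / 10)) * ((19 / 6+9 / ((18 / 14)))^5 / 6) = 5912174107 / 1410048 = 4192.89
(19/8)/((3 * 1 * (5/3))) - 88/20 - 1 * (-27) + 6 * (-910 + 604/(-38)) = -4204543/760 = -5532.29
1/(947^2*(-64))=-1/57395776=-0.00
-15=-15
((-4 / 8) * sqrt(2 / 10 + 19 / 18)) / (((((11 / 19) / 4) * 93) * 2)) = -19 * sqrt(1130) / 30690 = -0.02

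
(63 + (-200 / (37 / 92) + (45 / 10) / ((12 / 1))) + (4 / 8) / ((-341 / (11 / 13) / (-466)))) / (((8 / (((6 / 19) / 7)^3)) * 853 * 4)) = -1395704385 / 957548328699872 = -0.00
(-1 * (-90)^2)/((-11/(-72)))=-583200/11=-53018.18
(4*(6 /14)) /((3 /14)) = 8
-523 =-523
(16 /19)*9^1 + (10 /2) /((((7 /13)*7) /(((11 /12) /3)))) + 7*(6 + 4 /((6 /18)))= 4490617 /33516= 133.98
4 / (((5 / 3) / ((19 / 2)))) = 114 / 5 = 22.80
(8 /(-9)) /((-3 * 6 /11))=44 /81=0.54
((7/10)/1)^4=2401/10000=0.24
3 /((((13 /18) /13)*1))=54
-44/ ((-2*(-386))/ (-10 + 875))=-9515/ 193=-49.30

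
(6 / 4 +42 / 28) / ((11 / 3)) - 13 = -134 / 11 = -12.18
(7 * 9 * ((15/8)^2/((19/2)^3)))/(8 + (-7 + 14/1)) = 945/54872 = 0.02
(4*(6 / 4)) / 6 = 1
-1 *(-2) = 2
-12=-12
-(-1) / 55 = 1 / 55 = 0.02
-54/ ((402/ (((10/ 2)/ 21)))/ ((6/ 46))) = -0.00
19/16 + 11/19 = 537/304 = 1.77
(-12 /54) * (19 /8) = -19 /36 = -0.53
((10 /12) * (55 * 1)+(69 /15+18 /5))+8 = 1861 /30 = 62.03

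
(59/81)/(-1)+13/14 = 227/1134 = 0.20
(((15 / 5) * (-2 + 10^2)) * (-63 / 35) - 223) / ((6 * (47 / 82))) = -154201 / 705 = -218.72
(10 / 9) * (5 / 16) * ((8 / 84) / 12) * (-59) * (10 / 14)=-0.12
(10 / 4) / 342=5 / 684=0.01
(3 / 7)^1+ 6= 45 / 7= 6.43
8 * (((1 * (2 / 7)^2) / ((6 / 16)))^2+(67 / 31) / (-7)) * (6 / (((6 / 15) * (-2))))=3501700 / 223293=15.68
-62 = -62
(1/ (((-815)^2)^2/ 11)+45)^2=394172114841919310255634496/ 194652896218016062890625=2025.00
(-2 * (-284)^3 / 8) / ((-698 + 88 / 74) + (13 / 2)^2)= -847533248 / 96875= -8748.73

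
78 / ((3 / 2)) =52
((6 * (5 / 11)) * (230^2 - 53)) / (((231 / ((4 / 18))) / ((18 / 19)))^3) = 0.00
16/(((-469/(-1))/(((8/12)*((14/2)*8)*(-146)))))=-37376/201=-185.95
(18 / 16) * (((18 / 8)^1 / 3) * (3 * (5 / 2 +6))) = 1377 / 64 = 21.52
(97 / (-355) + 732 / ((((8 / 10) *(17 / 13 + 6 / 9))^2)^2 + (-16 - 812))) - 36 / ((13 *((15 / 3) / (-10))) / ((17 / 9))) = 12745942671016644 / 1370893294375865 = 9.30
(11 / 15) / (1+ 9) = 0.07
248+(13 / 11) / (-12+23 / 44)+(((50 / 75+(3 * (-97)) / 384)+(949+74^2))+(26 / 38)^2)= 467163349117 / 70005120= 6673.27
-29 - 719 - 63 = -811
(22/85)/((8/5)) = 11/68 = 0.16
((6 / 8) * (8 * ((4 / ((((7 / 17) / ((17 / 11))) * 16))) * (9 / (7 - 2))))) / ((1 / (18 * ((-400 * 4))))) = -22472640 / 77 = -291852.47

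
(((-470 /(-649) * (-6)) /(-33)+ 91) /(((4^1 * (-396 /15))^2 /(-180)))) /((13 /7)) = -569265375 /718697408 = -0.79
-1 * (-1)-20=-19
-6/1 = -6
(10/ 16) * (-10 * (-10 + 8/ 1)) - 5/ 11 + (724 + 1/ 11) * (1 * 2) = 32125/ 22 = 1460.23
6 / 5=1.20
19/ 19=1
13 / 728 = 1 / 56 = 0.02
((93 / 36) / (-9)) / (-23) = 31 / 2484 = 0.01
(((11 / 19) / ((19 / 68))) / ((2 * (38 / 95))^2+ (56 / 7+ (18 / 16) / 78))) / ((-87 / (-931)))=27227200 / 10627137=2.56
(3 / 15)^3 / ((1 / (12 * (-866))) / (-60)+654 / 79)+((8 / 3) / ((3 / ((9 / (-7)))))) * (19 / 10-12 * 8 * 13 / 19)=72.90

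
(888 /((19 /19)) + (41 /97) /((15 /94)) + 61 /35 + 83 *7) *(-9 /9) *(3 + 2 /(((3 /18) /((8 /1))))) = -495214302 /3395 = -145865.77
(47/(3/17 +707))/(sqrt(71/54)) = 2397 * sqrt(426)/853562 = 0.06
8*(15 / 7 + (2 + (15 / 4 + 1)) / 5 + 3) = 1818 / 35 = 51.94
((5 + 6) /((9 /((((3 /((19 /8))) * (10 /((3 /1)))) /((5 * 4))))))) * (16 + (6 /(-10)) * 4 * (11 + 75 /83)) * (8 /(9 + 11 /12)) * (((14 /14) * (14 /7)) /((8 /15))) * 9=-16524288 /187663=-88.05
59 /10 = 5.90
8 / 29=0.28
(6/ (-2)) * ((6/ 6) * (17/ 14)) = -51/ 14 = -3.64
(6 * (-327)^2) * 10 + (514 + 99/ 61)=391391593/ 61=6416255.62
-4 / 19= -0.21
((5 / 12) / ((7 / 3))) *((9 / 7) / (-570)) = -3 / 7448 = -0.00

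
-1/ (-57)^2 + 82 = 266417/ 3249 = 82.00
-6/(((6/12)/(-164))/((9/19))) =17712/19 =932.21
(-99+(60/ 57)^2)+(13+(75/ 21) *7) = -21621/ 361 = -59.89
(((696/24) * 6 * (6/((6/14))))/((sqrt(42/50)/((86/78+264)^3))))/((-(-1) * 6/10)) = 82533103350.44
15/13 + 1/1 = 28/13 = 2.15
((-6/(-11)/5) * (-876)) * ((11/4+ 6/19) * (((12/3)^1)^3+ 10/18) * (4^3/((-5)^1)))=1264925312/5225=242090.97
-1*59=-59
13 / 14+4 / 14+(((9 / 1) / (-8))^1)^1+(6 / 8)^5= 2341 / 7168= 0.33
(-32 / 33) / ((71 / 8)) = -256 / 2343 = -0.11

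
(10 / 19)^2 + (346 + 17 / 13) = 1631215 / 4693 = 347.58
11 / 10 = 1.10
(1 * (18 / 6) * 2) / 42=1 / 7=0.14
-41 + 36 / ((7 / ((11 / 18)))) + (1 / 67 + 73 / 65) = -1119383 / 30485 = -36.72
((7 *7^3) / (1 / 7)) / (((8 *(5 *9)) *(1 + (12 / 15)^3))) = 60025 / 1944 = 30.88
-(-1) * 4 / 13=4 / 13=0.31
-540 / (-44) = 135 / 11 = 12.27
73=73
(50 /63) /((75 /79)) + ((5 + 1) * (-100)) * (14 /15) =-105682 /189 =-559.16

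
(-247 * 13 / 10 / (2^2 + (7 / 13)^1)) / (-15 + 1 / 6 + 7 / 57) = 61009 / 12685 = 4.81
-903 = -903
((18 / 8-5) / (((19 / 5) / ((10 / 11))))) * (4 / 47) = -50 / 893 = -0.06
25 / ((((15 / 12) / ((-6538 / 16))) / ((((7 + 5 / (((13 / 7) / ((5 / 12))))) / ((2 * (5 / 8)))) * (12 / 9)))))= -8283646 / 117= -70800.39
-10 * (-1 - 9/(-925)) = 1832/185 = 9.90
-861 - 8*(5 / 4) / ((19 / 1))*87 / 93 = -507419 / 589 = -861.49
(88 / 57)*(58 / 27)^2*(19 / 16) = 8.46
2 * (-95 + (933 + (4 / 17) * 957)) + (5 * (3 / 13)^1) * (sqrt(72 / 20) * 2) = 2130.73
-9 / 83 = -0.11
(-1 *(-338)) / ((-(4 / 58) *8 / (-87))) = 426387 / 8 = 53298.38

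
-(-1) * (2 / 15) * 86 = 172 / 15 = 11.47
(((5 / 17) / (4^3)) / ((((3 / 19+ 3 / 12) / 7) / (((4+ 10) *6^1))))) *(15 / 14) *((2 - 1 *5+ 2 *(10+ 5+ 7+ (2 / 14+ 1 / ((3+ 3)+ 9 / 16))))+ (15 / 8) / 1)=10405635 / 33728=308.52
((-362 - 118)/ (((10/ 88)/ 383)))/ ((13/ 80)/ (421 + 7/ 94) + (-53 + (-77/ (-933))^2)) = 2229629616909573120/ 73034310332341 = 30528.52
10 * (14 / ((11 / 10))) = 1400 / 11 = 127.27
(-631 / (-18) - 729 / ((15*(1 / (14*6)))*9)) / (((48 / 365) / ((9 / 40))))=-2749837 / 3840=-716.10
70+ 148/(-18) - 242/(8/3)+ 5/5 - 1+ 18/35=-35857/1260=-28.46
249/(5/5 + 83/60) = 104.48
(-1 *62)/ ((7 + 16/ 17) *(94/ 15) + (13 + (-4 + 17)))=-527/ 644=-0.82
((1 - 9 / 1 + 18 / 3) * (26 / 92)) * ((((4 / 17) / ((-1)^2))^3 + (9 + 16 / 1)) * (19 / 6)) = -439907 / 9826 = -44.77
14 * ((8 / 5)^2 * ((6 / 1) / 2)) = 2688 / 25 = 107.52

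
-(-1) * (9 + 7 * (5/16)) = 11.19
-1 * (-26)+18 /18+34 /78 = 1070 /39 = 27.44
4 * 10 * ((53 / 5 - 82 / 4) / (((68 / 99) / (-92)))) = 901692 / 17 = 53040.71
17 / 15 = 1.13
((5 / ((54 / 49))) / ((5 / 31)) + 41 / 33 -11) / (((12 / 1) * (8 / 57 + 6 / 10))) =1036735 / 501336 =2.07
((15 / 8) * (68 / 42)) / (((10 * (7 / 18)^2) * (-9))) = -153 / 686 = -0.22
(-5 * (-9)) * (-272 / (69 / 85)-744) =-1116840 / 23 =-48558.26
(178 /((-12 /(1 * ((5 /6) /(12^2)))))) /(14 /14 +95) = -445 /497664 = -0.00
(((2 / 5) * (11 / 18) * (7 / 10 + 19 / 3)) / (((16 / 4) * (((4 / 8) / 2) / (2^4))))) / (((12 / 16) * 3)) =74272 / 6075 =12.23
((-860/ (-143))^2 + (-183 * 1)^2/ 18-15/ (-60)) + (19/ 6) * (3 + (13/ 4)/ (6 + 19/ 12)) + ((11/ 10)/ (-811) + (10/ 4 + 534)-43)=5575228219839/ 2321779460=2401.27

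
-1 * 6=-6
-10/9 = -1.11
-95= -95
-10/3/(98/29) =-145/147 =-0.99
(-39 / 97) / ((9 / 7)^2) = -637 / 2619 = -0.24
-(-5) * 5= 25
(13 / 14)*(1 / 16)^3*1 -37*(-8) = 16973837 / 57344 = 296.00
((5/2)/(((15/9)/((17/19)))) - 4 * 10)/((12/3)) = -1469/152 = -9.66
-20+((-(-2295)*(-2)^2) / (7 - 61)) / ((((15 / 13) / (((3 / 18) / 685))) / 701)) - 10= -339871 / 6165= -55.13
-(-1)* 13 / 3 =13 / 3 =4.33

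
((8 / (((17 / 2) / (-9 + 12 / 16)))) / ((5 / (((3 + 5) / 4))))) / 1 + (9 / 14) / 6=-7137 / 2380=-3.00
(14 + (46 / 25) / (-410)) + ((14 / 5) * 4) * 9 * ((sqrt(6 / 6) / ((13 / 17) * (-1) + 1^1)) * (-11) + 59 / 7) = -19725123 / 5125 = -3848.80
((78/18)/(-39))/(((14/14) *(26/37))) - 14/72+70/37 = 8885/5772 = 1.54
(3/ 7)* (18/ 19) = 0.41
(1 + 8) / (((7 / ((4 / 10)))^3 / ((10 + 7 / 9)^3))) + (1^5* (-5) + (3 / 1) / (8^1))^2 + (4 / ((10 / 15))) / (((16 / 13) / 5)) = 10639339451 / 222264000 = 47.87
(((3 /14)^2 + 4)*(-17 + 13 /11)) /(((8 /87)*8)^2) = -522192879 /4415488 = -118.26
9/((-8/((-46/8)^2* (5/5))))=-4761/128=-37.20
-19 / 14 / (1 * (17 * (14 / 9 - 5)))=171 / 7378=0.02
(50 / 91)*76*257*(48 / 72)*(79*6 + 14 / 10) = 928551280 / 273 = 3401286.74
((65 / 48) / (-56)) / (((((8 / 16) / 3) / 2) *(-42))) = 65 / 9408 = 0.01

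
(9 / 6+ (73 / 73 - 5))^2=6.25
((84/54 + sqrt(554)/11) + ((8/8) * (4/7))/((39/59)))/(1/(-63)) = -1982/13 - 63 * sqrt(554)/11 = -287.27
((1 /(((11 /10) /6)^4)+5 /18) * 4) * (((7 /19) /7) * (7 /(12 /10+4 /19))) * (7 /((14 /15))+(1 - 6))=40836810875 /17657046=2312.78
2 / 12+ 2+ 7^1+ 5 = 85 / 6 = 14.17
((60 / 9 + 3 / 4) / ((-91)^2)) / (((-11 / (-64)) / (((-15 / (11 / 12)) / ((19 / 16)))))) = -1367040 / 19038019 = -0.07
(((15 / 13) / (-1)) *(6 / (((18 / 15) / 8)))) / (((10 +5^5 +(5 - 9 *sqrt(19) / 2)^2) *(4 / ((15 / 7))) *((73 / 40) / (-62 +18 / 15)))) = 3939840000 *sqrt(19) / 1331446133563 +310349952000 / 1331446133563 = 0.25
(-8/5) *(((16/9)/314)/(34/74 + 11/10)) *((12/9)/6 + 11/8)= -68080/7337709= -0.01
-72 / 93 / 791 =-24 / 24521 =-0.00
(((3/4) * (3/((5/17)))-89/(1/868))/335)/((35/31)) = -47891497/234500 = -204.23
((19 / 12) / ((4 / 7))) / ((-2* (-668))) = 133 / 64128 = 0.00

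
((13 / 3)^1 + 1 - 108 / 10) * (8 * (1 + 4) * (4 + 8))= -2624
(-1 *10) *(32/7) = -320/7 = -45.71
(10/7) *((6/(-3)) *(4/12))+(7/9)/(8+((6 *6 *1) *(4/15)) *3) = -10795/11592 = -0.93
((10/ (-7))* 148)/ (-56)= 185/ 49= 3.78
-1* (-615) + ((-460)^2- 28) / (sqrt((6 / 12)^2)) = 423759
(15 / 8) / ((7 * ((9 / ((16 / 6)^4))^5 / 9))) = 720575940379279360 / 53379182394909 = 13499.19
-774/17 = -45.53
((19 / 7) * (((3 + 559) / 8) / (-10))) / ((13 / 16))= -10678 / 455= -23.47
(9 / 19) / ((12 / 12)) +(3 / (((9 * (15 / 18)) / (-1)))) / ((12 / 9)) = 33 / 190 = 0.17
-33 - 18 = -51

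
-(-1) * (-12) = -12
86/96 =43/48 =0.90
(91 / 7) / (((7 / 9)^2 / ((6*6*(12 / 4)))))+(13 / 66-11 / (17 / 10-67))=4902048653 / 2111802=2321.26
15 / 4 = 3.75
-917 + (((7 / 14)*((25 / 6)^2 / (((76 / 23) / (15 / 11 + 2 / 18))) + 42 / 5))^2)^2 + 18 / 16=11216884134451275491045350321 / 3364226039048752373760000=3334.16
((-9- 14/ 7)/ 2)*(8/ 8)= -11/ 2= -5.50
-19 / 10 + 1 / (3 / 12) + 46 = 481 / 10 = 48.10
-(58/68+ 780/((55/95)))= -504199/374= -1348.13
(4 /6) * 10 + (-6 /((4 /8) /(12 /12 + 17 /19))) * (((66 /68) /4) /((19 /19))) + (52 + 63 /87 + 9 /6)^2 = 9588150721 /3259716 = 2941.41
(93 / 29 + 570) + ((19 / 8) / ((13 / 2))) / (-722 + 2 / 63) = 39316152951 / 68589872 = 573.21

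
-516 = -516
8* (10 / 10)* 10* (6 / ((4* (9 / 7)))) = 280 / 3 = 93.33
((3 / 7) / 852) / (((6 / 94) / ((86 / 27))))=2021 / 80514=0.03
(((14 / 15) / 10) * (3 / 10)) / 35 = 1 / 1250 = 0.00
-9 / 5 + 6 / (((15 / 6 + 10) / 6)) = 1.08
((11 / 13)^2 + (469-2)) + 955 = 240439 / 169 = 1422.72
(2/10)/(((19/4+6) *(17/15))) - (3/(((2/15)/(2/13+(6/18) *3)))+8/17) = -502057/19006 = -26.42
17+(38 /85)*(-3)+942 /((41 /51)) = 4138141 /3485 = 1187.41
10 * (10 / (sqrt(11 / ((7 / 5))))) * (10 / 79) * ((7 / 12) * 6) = 700 * sqrt(385) / 869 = 15.81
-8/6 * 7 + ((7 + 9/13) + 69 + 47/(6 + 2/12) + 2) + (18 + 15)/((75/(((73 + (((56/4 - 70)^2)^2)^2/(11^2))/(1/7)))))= 976941564328905574/396825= 2461895204004.05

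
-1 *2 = -2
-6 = -6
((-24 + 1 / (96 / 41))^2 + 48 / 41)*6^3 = 631230891 / 5248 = 120280.28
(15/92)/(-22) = -15/2024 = -0.01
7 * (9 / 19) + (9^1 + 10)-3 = 367 / 19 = 19.32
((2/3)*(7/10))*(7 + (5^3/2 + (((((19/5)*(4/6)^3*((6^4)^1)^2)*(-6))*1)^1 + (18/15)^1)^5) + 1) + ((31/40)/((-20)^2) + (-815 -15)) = -1404371147755766639604448355800586807969/16000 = -87773196734735414975278020000000000.00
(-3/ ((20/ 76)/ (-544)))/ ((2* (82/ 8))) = 62016/ 205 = 302.52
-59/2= -29.50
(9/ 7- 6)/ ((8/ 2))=-33/ 28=-1.18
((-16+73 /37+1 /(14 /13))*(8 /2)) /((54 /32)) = -217120 /6993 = -31.05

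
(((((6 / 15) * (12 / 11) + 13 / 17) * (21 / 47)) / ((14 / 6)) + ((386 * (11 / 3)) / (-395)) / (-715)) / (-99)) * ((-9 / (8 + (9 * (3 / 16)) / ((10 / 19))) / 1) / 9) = 5090908448 / 24033479499315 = 0.00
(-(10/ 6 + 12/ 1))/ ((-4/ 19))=779/ 12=64.92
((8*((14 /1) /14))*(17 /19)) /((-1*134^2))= -0.00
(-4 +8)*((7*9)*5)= 1260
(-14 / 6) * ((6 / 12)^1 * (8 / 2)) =-14 / 3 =-4.67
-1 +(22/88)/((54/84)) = -11/18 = -0.61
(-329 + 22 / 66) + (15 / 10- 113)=-2641 / 6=-440.17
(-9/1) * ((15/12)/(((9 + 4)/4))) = -45/13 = -3.46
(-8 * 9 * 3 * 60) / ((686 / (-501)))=3246480 / 343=9464.96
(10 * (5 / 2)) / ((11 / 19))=475 / 11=43.18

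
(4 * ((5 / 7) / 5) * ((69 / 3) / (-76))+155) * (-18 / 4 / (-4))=23166 / 133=174.18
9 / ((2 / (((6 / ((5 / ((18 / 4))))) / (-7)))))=-3.47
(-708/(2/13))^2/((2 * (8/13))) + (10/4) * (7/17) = 1170106891/68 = 17207454.28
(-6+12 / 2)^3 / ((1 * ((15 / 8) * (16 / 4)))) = 0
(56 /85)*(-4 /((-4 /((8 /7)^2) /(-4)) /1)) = -2048 /595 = -3.44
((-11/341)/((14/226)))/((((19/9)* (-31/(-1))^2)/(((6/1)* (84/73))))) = -0.00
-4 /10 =-2 /5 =-0.40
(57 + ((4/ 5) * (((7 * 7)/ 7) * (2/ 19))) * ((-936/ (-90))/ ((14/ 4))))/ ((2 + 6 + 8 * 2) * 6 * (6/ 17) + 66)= 474419/ 943350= 0.50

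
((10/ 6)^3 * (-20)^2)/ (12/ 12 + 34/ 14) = 43750/ 81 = 540.12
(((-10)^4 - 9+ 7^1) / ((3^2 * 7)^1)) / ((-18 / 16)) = -79984 / 567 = -141.07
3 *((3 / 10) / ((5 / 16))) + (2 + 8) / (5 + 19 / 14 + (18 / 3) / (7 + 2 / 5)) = 396836 / 92825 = 4.28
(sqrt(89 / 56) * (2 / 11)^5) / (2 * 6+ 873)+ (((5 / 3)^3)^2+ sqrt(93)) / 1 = 8 * sqrt(1246) / 997710945+ sqrt(93)+ 15625 / 729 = 31.08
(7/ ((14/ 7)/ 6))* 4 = 84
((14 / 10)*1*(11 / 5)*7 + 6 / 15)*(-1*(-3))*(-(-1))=1647 / 25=65.88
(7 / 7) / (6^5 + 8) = 1 / 7784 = 0.00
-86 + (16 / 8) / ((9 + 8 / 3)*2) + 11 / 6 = -17657 / 210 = -84.08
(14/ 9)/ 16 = 7/ 72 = 0.10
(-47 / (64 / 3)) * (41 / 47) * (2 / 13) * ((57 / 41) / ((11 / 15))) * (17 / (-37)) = 43605 / 169312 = 0.26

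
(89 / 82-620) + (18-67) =-54769 / 82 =-667.91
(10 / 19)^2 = 100 / 361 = 0.28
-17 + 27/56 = -16.52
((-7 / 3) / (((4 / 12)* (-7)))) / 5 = 1 / 5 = 0.20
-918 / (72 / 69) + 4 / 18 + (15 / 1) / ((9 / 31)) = -29803 / 36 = -827.86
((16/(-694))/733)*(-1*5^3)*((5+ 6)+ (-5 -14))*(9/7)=-72000/1780457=-0.04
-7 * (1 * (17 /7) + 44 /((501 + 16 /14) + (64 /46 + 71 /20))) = -28749547 /1632811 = -17.61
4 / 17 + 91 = 1551 / 17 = 91.24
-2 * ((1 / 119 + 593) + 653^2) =-101626478 / 119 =-854004.02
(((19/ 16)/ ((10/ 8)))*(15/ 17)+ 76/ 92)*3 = 7809/ 1564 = 4.99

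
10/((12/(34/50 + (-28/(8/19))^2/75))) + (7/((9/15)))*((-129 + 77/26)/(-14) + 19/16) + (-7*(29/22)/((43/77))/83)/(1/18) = 5512151977/33405840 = 165.01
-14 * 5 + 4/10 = -348/5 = -69.60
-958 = -958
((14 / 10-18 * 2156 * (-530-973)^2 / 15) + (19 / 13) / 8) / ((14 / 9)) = -3757183767.78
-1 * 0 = 0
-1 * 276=-276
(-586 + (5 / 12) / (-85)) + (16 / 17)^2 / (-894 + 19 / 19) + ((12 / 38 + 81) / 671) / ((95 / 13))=-23136430821101 / 39482684076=-585.99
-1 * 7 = -7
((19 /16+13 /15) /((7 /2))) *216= 4437 /35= 126.77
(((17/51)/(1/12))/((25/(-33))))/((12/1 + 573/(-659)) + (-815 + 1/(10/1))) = 15816/2407655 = 0.01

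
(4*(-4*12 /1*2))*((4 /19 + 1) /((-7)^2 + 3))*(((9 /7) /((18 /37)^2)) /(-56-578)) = 125948 /1644279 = 0.08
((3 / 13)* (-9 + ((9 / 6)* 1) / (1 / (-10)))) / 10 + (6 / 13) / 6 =-31 / 65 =-0.48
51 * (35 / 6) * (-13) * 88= -340340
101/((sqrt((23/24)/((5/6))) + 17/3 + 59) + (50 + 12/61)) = 7770253200/8836037753 - 6764778 * sqrt(115)/8836037753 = 0.87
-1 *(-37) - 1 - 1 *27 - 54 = -45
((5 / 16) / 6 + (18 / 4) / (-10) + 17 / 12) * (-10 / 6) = -163 / 96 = -1.70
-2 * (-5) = 10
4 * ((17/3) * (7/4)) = 119/3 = 39.67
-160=-160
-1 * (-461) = 461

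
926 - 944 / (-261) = 242630 / 261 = 929.62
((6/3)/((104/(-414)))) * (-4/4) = 7.96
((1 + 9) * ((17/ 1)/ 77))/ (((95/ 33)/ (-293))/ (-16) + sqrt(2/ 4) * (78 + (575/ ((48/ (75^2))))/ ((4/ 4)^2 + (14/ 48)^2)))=0.00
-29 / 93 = -0.31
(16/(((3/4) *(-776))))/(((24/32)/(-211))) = 6752/873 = 7.73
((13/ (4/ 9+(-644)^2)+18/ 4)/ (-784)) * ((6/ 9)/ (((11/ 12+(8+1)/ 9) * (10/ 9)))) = -151172487/ 84133435120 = -0.00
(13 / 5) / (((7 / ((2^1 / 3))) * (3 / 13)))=338 / 315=1.07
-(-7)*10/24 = 35/12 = 2.92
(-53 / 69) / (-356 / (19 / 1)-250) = 1007 / 352314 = 0.00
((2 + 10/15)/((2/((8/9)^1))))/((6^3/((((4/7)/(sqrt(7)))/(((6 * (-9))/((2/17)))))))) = -16 * sqrt(7)/16395939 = -0.00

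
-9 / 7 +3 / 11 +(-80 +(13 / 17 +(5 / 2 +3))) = -195691 / 2618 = -74.75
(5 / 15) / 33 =1 / 99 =0.01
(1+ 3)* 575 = 2300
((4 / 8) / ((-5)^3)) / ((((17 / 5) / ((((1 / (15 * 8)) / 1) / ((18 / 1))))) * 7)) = -1 / 12852000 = -0.00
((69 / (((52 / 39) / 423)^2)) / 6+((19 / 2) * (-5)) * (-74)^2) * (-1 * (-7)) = 6281358.78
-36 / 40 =-9 / 10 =-0.90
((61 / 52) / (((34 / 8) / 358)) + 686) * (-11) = -1907884 / 221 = -8632.96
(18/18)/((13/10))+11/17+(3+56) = 13352/221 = 60.42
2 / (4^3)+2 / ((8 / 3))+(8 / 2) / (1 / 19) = 2457 / 32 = 76.78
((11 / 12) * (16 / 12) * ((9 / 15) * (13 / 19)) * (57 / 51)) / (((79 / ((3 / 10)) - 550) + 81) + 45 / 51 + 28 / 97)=-13871 / 5058200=-0.00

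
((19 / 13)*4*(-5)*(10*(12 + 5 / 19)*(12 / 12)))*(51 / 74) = -1188300 / 481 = -2470.48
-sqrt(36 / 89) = -6 * sqrt(89) / 89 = -0.64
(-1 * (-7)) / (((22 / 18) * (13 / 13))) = 63 / 11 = 5.73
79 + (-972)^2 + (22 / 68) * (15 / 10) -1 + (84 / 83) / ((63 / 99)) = 5332812843 / 5644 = 944864.08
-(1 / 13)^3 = -1 / 2197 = -0.00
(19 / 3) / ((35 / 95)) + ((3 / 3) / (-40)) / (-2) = 28901 / 1680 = 17.20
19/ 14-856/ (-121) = 14283/ 1694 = 8.43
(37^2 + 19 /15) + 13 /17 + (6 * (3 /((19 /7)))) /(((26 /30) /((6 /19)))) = 1643625509 /1196715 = 1373.45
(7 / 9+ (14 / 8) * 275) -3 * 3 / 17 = 294677 / 612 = 481.50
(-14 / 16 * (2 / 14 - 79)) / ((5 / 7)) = 483 / 5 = 96.60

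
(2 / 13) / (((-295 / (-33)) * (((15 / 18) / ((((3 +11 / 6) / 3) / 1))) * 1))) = 638 / 19175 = 0.03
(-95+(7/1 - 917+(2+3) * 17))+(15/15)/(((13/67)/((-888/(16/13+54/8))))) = -619784/415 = -1493.46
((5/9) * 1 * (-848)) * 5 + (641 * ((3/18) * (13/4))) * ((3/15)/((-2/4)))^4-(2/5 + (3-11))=-13157252/5625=-2339.07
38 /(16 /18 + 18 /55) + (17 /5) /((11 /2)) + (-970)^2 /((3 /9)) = 46730326009 /16555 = 2822731.86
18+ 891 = 909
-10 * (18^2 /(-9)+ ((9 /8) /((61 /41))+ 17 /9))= 333.55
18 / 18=1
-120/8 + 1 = -14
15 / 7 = 2.14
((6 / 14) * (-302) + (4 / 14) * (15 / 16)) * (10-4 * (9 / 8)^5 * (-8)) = -501167337 / 57344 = -8739.66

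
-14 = -14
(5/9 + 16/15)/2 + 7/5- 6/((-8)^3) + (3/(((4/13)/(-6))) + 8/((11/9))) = -6302003/126720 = -49.73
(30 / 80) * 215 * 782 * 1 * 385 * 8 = 194190150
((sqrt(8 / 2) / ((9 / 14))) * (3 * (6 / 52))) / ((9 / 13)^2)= 182 / 81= 2.25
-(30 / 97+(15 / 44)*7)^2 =-132365025 / 18215824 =-7.27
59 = 59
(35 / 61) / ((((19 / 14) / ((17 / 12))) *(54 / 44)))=0.49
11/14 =0.79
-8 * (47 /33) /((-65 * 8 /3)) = 47 /715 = 0.07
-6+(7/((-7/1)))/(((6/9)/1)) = -15/2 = -7.50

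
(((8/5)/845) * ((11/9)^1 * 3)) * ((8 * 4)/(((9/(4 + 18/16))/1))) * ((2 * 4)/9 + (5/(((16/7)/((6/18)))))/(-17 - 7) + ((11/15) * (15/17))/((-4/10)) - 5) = -50866937/69813900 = -0.73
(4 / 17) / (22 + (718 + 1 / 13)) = 52 / 163557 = 0.00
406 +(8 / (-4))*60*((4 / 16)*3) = 316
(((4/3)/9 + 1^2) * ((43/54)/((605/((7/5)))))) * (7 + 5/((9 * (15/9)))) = 9331/601425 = 0.02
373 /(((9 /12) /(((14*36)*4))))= 1002624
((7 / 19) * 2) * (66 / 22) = 42 / 19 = 2.21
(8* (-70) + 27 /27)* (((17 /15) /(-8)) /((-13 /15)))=-731 /8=-91.38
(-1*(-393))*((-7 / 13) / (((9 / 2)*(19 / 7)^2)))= -89866 / 14079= -6.38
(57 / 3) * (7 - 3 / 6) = 247 / 2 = 123.50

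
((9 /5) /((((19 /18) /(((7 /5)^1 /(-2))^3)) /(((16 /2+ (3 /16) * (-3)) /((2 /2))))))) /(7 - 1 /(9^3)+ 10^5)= -2410203033 /55407877520000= -0.00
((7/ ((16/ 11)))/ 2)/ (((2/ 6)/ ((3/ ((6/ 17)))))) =3927/ 64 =61.36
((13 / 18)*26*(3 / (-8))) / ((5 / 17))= -23.94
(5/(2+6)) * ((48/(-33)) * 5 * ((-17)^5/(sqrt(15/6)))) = 14198570 * sqrt(10)/11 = 4081801.88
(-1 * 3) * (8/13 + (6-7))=15/13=1.15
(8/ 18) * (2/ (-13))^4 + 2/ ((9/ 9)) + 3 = 1285309/ 257049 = 5.00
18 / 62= 0.29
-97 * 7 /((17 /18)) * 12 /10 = -73332 /85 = -862.73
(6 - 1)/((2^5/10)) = 1.56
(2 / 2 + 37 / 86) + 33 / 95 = 14523 / 8170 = 1.78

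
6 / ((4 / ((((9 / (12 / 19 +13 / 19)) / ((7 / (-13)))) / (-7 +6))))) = 6669 / 350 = 19.05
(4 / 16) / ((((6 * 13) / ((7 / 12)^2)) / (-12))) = -49 / 3744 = -0.01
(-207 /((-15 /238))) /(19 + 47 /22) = 120428 /775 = 155.39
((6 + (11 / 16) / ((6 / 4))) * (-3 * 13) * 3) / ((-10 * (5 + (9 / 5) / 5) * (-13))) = -2325 / 2144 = -1.08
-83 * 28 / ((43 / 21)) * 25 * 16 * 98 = -1913116800 / 43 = -44491088.37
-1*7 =-7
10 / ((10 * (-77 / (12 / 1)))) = -12 / 77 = -0.16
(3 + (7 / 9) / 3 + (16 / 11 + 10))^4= 364691589610000 / 7780827681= 46870.54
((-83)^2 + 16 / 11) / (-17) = -75795 / 187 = -405.32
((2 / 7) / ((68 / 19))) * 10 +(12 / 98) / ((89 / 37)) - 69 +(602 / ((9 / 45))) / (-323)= -77.47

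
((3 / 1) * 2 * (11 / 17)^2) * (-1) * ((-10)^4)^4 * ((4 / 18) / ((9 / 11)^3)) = -6442040000000000000000 / 632043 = -10192407795039261.57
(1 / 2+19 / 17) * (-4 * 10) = -1100 / 17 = -64.71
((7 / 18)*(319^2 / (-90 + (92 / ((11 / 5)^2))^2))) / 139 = 10429179607 / 9938719620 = 1.05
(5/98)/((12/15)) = 25/392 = 0.06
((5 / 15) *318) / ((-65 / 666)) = -70596 / 65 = -1086.09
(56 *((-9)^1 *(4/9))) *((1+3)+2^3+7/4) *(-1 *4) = 12320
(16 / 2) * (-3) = -24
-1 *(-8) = 8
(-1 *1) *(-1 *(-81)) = -81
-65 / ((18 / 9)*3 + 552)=-65 / 558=-0.12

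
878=878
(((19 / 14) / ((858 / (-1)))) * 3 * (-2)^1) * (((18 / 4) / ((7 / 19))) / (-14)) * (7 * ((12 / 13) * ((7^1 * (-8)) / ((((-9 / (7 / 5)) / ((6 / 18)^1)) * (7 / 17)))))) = -24548 / 65065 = -0.38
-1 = -1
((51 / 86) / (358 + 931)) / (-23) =-51 / 2549642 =-0.00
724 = 724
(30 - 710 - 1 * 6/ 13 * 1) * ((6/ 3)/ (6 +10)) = -85.06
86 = 86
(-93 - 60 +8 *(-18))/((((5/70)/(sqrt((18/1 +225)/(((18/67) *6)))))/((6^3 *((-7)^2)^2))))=-3234607992 *sqrt(67)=-26476407493.24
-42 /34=-1.24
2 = 2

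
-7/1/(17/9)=-63/17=-3.71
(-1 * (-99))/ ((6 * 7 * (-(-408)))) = 11/ 1904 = 0.01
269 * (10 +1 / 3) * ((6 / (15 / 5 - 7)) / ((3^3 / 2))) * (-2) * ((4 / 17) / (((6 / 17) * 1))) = 33356 / 81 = 411.80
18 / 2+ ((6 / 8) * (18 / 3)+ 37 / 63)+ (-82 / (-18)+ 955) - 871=1437 / 14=102.64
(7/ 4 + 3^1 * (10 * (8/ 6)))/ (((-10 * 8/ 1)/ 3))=-501/ 320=-1.57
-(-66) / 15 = 22 / 5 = 4.40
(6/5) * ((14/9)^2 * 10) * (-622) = -487648/27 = -18061.04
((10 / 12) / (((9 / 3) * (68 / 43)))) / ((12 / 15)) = 0.22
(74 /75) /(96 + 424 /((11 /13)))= 407 /246300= 0.00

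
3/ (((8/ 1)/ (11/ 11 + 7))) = 3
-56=-56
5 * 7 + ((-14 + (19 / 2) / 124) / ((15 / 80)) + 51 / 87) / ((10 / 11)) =-46.04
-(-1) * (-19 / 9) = -19 / 9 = -2.11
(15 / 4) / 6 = 5 / 8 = 0.62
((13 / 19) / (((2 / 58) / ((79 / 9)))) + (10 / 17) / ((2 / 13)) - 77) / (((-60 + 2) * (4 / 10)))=-1467935 / 337212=-4.35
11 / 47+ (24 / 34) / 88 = 4255 / 17578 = 0.24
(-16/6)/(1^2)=-8/3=-2.67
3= 3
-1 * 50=-50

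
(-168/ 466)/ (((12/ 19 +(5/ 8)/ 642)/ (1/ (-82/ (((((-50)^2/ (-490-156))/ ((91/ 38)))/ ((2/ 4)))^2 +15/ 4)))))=19892225408760/ 201603252984497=0.10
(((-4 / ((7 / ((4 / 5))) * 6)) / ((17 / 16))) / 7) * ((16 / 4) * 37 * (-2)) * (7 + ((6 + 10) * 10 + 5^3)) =11063296 / 12495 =885.42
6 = 6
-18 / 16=-9 / 8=-1.12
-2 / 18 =-1 / 9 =-0.11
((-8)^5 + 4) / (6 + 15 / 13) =-425932 / 93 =-4579.91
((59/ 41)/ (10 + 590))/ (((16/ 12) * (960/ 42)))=413/ 5248000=0.00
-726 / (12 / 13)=-1573 / 2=-786.50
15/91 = 0.16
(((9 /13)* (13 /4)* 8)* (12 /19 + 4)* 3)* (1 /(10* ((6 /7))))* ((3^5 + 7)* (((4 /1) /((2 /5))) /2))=693000 /19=36473.68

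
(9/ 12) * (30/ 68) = 45/ 136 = 0.33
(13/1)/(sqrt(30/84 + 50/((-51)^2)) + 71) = 33610122/183549269- 663 * sqrt(191870)/183549269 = 0.18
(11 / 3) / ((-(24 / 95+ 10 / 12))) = -2090 / 619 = -3.38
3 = 3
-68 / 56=-17 / 14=-1.21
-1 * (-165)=165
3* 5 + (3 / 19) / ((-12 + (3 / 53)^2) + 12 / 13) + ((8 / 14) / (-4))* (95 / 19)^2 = 204629741 / 17927469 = 11.41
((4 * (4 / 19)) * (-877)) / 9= -14032 / 171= -82.06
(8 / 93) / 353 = 8 / 32829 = 0.00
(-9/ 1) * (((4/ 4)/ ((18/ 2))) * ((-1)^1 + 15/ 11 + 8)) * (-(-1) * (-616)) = 5152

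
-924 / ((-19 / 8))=7392 / 19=389.05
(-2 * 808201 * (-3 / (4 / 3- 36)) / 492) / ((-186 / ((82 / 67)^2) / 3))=3206733 / 466856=6.87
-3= -3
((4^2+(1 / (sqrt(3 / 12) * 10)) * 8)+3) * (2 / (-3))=-206 / 15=-13.73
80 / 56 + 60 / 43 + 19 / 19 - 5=-1.18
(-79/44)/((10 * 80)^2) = -79/28160000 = -0.00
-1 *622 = -622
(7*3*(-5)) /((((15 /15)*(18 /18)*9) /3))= -35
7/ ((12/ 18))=10.50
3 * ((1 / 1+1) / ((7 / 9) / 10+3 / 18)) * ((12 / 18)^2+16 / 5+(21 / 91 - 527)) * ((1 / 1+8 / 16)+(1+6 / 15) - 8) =46822284 / 715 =65485.71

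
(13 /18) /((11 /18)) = 1.18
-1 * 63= -63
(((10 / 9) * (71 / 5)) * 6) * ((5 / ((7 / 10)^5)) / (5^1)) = 563.26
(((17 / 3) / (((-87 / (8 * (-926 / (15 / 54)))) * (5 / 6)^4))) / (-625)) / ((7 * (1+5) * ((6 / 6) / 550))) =-1196895744 / 15859375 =-75.47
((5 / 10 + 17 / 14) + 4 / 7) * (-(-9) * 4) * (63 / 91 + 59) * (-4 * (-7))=1787904 / 13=137531.08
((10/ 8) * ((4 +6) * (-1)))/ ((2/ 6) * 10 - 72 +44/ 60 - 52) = 375/ 3598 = 0.10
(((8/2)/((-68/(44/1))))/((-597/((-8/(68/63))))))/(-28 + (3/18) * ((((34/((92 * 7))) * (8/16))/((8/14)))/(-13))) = 53044992/46223258519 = 0.00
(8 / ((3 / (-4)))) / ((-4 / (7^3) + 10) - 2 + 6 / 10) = -1.24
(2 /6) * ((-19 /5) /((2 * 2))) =-0.32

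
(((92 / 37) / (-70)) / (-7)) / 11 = 46 / 99715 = 0.00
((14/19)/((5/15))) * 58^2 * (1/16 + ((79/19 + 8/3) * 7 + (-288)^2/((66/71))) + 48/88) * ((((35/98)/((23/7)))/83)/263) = 26362486247825/7974832228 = 3305.71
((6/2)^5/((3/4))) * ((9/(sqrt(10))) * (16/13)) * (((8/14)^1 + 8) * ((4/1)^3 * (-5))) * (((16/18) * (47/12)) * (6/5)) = -374243328 * sqrt(10)/91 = -13005069.40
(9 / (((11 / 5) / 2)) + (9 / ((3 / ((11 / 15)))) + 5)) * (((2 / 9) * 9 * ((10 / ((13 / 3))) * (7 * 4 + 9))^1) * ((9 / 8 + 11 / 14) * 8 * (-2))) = -80383536 / 1001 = -80303.23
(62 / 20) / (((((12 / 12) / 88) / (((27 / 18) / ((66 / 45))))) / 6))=1674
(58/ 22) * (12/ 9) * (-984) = -38048/ 11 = -3458.91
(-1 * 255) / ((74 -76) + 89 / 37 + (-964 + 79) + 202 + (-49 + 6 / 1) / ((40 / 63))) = 377400 / 1110473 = 0.34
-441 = -441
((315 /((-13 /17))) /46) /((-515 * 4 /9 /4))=0.16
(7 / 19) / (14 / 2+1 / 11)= 77 / 1482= 0.05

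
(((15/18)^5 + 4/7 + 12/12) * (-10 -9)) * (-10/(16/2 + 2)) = 2040809/54432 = 37.49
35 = 35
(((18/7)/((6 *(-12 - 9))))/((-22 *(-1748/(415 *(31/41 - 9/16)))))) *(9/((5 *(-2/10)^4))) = -59293125/1236129664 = -0.05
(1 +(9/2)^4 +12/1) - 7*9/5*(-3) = 36869/80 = 460.86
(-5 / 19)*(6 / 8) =-15 / 76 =-0.20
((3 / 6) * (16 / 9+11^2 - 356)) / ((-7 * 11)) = 2099 / 1386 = 1.51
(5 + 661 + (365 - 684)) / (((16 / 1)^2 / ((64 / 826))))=347 / 3304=0.11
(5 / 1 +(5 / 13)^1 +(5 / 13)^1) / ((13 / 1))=75 / 169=0.44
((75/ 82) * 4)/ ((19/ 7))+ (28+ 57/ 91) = 2124845/ 70889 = 29.97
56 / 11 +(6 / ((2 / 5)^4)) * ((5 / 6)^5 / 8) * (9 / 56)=79287127 / 11354112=6.98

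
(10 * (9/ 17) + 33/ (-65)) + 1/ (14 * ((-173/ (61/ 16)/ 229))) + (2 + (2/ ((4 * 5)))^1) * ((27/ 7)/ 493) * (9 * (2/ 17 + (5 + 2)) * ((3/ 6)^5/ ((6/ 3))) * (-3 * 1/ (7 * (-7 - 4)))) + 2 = 542680476109/ 84442933120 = 6.43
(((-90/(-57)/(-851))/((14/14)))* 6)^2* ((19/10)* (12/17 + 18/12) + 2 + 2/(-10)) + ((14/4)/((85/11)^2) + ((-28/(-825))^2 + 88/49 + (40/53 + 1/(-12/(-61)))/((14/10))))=6.03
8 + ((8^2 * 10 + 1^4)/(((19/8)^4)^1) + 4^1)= 4189388/130321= 32.15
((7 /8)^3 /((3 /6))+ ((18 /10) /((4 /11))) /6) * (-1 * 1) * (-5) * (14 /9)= 19397 /1152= 16.84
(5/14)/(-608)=-0.00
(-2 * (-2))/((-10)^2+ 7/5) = 20/507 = 0.04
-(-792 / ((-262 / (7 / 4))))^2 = -480249 / 17161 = -27.98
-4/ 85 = -0.05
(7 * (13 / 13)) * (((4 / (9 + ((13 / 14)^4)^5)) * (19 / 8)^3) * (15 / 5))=94152280025020293218623488 / 772019262602444013483985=121.96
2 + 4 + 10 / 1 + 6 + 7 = 29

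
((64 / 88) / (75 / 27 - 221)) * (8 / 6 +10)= -204 / 5401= -0.04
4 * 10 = 40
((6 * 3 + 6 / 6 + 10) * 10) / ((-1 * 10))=-29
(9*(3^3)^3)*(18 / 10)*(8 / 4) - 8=3188606 / 5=637721.20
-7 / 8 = -0.88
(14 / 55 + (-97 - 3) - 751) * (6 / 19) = -280746 / 1045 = -268.66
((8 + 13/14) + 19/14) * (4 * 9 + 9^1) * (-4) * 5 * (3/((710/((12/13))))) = -233280/6461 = -36.11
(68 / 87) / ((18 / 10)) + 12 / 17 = 1.14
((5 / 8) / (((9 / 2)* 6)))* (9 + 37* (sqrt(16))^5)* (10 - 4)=189485 / 36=5263.47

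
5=5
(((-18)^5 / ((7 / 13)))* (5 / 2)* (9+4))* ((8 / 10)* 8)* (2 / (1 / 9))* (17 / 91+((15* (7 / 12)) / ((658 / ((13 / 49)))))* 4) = -42556910962176 / 16121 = -2639843121.53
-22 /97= -0.23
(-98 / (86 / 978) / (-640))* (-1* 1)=-23961 / 13760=-1.74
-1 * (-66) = 66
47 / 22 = 2.14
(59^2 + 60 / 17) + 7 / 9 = 533252 / 153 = 3485.31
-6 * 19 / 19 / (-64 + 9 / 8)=48 / 503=0.10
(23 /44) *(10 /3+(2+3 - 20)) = -6.10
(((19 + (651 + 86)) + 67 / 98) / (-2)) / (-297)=1.27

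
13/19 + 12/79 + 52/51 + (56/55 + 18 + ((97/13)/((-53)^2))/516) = 184000720999213/8814868573940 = 20.87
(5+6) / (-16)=-0.69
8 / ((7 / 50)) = 400 / 7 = 57.14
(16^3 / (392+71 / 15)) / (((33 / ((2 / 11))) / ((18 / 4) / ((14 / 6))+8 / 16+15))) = 4997120 / 5040497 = 0.99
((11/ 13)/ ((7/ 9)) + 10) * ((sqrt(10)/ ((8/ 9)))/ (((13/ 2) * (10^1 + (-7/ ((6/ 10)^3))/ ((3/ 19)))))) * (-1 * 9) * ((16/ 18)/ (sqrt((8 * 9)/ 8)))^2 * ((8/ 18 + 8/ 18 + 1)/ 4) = 68612 * sqrt(10)/ 18709145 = 0.01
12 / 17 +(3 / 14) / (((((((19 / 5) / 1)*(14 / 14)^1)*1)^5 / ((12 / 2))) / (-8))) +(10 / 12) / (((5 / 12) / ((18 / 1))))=10811775432 / 294655781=36.69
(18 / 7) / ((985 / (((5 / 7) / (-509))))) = -18 / 4913377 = -0.00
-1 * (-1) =1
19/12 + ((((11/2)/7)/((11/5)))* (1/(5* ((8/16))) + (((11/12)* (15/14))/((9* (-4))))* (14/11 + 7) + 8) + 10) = 58475/4032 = 14.50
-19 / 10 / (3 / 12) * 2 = -76 / 5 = -15.20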